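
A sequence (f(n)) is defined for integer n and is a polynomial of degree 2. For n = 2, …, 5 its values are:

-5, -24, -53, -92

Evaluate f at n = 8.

First differences: -19, -29, -39. Second differences: -10, -10.
Level-2 differences are constant, so f has degree 2.
Fitting a degree-2 polynomial gives f(n) = -5n² + 6n + 3.
Then f(8) = -269.

-269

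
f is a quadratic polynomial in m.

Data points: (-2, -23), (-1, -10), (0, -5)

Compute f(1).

-8

Write f(m) = am² + bm + c; the 3 given values yield a linear system in the 3 coefficients.
Solving, f(m) = -4m² + m - 5.
Then f(1) = -8.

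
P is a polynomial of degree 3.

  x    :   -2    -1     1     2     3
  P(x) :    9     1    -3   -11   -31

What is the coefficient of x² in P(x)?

0

Write P(x) = ax³ + bx² + cx + d; the 5 given values yield a linear system in the 4 coefficients.
Solving, P(x) = -x³ - x - 1.
The coefficient of x² is 0.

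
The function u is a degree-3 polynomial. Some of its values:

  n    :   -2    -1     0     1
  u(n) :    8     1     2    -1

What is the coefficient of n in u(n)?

Write u(n) = an³ + bn² + cn + d; the 4 given values yield a linear system in the 4 coefficients.
Solving, u(n) = -2n³ - 2n² + n + 2.
The coefficient of n is 1.

1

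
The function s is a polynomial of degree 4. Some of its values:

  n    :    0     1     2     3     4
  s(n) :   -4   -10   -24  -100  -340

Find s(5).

-894

Write s(n) = an^4 + bn³ + cn² + dn + e; the 5 given values yield a linear system in the 5 coefficients.
Solving, s(n) = -2n^4 + 3n³ + n² - 8n - 4.
Then s(5) = -894.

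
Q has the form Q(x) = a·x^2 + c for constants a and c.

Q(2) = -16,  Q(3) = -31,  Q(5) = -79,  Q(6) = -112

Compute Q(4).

-52

From Q(2) = -16 and Q(3) = -31: 4a + c = -16 and 9a + c = -31.
Subtracting: 5a = -15, so a = -3; then c = -16 − (-3)·4 = -4.
So Q(x) = -3x² − 4, and Q(4) = -52.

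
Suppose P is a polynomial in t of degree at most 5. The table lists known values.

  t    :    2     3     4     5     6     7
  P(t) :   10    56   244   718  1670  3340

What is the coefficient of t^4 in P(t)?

First differences: 46, 188, 474, 952, 1670. Second differences: 142, 286, 478, 718. Third differences: 144, 192, 240. Fourth differences: 48, 48.
Level-4 differences are constant, so P has degree 4.
Fitting a degree-4 polynomial gives P(t) = 2t^4 - 4t³ - 3t² + 7t + 8.
The coefficient of t^4 is 2.

2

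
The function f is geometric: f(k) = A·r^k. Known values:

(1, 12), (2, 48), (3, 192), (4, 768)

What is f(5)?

Consecutive ratio: 48/12 = 4, and 192/48 = 4, so r = 4.
Then A·4^1 = 12 gives A = 3, and f(k) = 3·4^k.
f(5) = 3·4^5 = 3072.

3072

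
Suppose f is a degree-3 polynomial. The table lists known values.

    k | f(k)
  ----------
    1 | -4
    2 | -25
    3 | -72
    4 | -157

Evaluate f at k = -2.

Write f(k) = ak³ + bk² + ck + d; the 4 given values yield a linear system in the 4 coefficients.
Solving, f(k) = -2k³ - k² - 4k + 3.
Then f(-2) = 23.

23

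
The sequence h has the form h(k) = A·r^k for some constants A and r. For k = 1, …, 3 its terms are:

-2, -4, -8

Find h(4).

-16

Consecutive ratio: -4/(-2) = 2, and -8/(-4) = 2, so r = 2.
Then A·2^1 = -2 gives A = -1, and h(k) = -1·2^k.
h(4) = -1·2^4 = -16.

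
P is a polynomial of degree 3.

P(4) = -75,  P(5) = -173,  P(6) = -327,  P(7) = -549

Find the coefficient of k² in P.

Write P(k) = ak³ + bk² + ck + d; the 4 given values yield a linear system in the 4 coefficients.
Solving, P(k) = -2k³ + 2k² + 6k - 3.
The coefficient of k² is 2.

2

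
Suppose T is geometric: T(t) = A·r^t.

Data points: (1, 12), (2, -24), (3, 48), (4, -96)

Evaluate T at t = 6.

Consecutive ratio: -24/12 = -2, and 48/(-24) = -2, so r = -2.
Then A·(-2)^1 = 12 gives A = -6, and T(t) = -6·(-2)^t.
T(6) = -6·(-2)^6 = -384.

-384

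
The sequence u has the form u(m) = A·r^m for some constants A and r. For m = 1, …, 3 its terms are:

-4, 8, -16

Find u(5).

-64

Consecutive ratio: 8/(-4) = -2, and -16/8 = -2, so r = -2.
Then A·(-2)^1 = -4 gives A = 2, and u(m) = 2·(-2)^m.
u(5) = 2·(-2)^5 = -64.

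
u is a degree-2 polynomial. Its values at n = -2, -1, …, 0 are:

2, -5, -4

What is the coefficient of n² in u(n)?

4

Write u(n) = an² + bn + c; the 3 given values yield a linear system in the 3 coefficients.
Solving, u(n) = 4n² + 5n - 4.
The coefficient of n² is 4.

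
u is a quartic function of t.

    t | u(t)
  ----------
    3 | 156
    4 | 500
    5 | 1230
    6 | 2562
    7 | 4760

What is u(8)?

8136

Write u(t) = at^4 + bt³ + ct² + dt + e; the 5 given values yield a linear system in the 5 coefficients.
Solving, u(t) = 2t^4 - t² + t.
Then u(8) = 8136.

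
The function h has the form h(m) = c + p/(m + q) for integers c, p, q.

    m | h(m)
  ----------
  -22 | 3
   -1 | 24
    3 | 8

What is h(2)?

9

(h(m) − c)(m + q) = p for each data point; the three points give a linear system in c and q, then p follows.
Solving: c = 4, q = 2, p = 20, so h(m) = 4 + 20/(m + 2).
Then h(2) = 4 + 20/4 = 9.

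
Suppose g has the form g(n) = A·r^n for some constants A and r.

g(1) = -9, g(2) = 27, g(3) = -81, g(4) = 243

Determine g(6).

Consecutive ratio: 27/(-9) = -3, and -81/27 = -3, so r = -3.
Then A·(-3)^1 = -9 gives A = 3, and g(n) = 3·(-3)^n.
g(6) = 3·(-3)^6 = 2187.

2187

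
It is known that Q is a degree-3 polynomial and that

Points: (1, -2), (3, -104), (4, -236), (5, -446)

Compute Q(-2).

16

Write Q(t) = at³ + bt² + ct + d; the 4 given values yield a linear system in the 4 coefficients.
Solving, Q(t) = -3t³ - 3t² + 4.
Then Q(-2) = 16.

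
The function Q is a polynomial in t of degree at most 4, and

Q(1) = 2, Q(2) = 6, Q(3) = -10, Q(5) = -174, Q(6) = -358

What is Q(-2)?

50

Write Q(t) = at^4 + bt³ + ct² + dt + e; the 5 given values yield a linear system in the 5 coefficients.
Solving, the leading coefficient vanishes, and Q(t) = -3t³ + 8t² + t - 4.
Then Q(-2) = 50.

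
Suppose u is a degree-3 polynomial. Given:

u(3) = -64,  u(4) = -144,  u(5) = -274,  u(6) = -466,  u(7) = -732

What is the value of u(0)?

Write u(k) = ak³ + bk² + ck + d; the 5 given values yield a linear system in the 4 coefficients.
Solving, u(k) = -2k³ - k² + k - 4.
Then u(0) = -4.

-4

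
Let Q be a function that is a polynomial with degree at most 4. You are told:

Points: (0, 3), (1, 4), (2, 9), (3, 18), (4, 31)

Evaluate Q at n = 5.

48

Write Q(n) = an^4 + bn³ + cn² + dn + e; the 5 given values yield a linear system in the 5 coefficients.
Solving, the top 2 coefficients vanish, and Q(n) = 2n² - n + 3.
Then Q(5) = 48.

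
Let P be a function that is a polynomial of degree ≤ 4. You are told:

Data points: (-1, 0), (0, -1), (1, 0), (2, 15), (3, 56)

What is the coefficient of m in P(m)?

Write P(m) = am^4 + bm³ + cm² + dm + e; the 5 given values yield a linear system in the 5 coefficients.
Solving, the leading coefficient vanishes, and P(m) = 2m³ + m² - 2m - 1.
The coefficient of m is -2.

-2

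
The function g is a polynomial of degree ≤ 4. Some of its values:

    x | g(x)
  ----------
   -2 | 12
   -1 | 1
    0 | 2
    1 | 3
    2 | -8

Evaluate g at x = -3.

47

First differences: -11, 1, 1, -11. Second differences: 12, 0, -12. Third differences: -12, -12.
Level-3 differences are constant, so g has degree 3.
Fitting a degree-3 polynomial gives g(x) = -2x³ + 3x + 2.
Then g(-3) = 47.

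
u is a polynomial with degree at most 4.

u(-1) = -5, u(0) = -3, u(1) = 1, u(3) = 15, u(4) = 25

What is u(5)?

37

Write u(k) = ak^4 + bk³ + ck² + dk + e; the 5 given values yield a linear system in the 5 coefficients.
Solving, the top 2 coefficients vanish, and u(k) = k² + 3k - 3.
Then u(5) = 37.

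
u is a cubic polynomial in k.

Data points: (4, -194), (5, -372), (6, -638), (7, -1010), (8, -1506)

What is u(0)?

-2

First differences: -178, -266, -372, -496. Second differences: -88, -106, -124. Third differences: -18, -18.
Level-3 differences are constant, so u has degree 3.
Fitting a degree-3 polynomial gives u(k) = -3k³ + k² - 4k - 2.
The constant term is u(0) = -2.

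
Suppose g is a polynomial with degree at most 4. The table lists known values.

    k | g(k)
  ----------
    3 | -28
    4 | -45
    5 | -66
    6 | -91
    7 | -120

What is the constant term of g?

Write g(k) = ak^4 + bk³ + ck² + dk + e; the 5 given values yield a linear system in the 5 coefficients.
Solving, the top 2 coefficients vanish, and g(k) = -2k² - 3k - 1.
The constant term is g(0) = -1.

-1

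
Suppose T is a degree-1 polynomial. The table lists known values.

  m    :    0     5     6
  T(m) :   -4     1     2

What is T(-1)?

Write T(m) = am + b; the 3 given values yield a linear system in the 2 coefficients.
Solving, T(m) = m - 4.
Then T(-1) = -5.

-5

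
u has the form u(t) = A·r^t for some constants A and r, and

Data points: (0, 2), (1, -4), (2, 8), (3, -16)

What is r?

-2

Consecutive ratio: -4/2 = -2, and 8/(-4) = -2, so r = -2.
Then A·(-2)^0 = 2 gives A = 2, and u(t) = 2·(-2)^t.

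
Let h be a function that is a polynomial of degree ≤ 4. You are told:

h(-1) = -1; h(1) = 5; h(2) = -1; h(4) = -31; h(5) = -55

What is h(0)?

Write h(n) = an^4 + bn³ + cn² + dn + e; the 5 given values yield a linear system in the 5 coefficients.
Solving, the top 2 coefficients vanish, and h(n) = -3n² + 3n + 5.
The constant term is h(0) = 5.

5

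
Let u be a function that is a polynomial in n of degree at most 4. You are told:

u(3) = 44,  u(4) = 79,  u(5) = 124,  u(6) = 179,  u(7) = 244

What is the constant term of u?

-1

Write u(n) = an^4 + bn³ + cn² + dn + e; the 5 given values yield a linear system in the 5 coefficients.
Solving, the top 2 coefficients vanish, and u(n) = 5n² - 1.
The constant term is u(0) = -1.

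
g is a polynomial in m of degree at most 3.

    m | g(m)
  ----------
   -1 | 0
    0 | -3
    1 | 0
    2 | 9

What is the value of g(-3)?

Write g(m) = am³ + bm² + cm + d; the 4 given values yield a linear system in the 4 coefficients.
Solving, the leading coefficient vanishes, and g(m) = 3m² - 3.
Then g(-3) = 24.

24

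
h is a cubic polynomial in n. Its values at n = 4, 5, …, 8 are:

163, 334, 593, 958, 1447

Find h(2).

First differences: 171, 259, 365, 489. Second differences: 88, 106, 124. Third differences: 18, 18.
Level-3 differences are constant, so h has degree 3.
Fitting a degree-3 polynomial gives h(n) = 3n³ - n² - 3n - 1.
Then h(2) = 13.

13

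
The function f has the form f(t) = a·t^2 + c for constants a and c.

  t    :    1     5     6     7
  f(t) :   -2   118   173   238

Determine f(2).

13

From f(1) = -2 and f(5) = 118: 1a + c = -2 and 25a + c = 118.
Subtracting: 24a = 120, so a = 5; then c = -2 − 5·1 = -7.
So f(t) = 5t² − 7, and f(2) = 13.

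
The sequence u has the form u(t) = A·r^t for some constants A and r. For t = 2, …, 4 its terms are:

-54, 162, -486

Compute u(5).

Consecutive ratio: 162/(-54) = -3, and -486/162 = -3, so r = -3.
Then A·(-3)^2 = -54 gives A = -6, and u(t) = -6·(-3)^t.
u(5) = -6·(-3)^5 = 1458.

1458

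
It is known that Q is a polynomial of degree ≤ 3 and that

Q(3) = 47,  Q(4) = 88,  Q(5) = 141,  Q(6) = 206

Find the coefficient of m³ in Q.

0

First differences: 41, 53, 65. Second differences: 12, 12.
Level-2 differences are constant, so Q has degree 2.
Fitting a degree-2 polynomial gives Q(m) = 6m² - m - 4.
The coefficient of m³ is 0.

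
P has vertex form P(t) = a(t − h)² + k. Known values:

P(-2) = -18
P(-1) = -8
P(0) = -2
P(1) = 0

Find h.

1

First differences 10, 6, 2; second difference -4 = 2a, so a = -2.
Expanding, the t-coefficient is −2ah = 4h; matching it to the data gives h = 1, and then k = 0.
So P(t) = -2(t − 1)² + 0.
Hence h = 1.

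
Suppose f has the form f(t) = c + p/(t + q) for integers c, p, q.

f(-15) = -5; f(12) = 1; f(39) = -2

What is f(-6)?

-7

(f(t) − c)(t + q) = p for each data point; the three points give a linear system in c and q, then p follows.
Solving: c = -3, q = -3, p = 36, so f(t) = -3 + 36/(t − 3).
Then f(-6) = -3 + 36/(-9) = -7.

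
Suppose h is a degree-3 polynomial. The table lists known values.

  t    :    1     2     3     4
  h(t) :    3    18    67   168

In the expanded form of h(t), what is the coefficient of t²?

-1

Write h(t) = at³ + bt² + ct + d; the 4 given values yield a linear system in the 4 coefficients.
Solving, h(t) = 3t³ - t² - 3t + 4.
The coefficient of t² is -1.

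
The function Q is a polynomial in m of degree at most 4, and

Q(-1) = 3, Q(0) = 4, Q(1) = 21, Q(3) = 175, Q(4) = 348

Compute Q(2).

72

Write Q(m) = am^4 + bm³ + cm² + dm + e; the 5 given values yield a linear system in the 5 coefficients.
Solving, the leading coefficient vanishes, and Q(m) = 3m³ + 8m² + 6m + 4.
Then Q(2) = 72.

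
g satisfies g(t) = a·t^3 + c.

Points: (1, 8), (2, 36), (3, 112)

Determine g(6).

From g(1) = 8 and g(2) = 36: 1a + c = 8 and 8a + c = 36.
Subtracting: 7a = 28, so a = 4; then c = 8 − 4·1 = 4.
So g(t) = 4t³ + 4, and g(6) = 868.

868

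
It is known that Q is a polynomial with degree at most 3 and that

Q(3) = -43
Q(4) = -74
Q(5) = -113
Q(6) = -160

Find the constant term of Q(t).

2

Write Q(t) = at³ + bt² + ct + d; the 4 given values yield a linear system in the 4 coefficients.
Solving, the leading coefficient vanishes, and Q(t) = -4t² - 3t + 2.
The constant term is Q(0) = 2.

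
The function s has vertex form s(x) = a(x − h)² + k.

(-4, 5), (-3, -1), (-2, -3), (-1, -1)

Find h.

First differences -6, -2, 2; second difference 4 = 2a, so a = 2.
Expanding, the x-coefficient is −2ah = -4h; matching it to the data gives h = -2, and then k = -3.
So s(x) = 2(x + 2)² − 3.
Hence h = -2.

-2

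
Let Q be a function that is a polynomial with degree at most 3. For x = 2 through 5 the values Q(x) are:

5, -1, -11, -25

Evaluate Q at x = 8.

-91

First differences: -6, -10, -14. Second differences: -4, -4.
Level-2 differences are constant, so Q has degree 2.
Fitting a degree-2 polynomial gives Q(x) = -2x² + 4x + 5.
Then Q(8) = -91.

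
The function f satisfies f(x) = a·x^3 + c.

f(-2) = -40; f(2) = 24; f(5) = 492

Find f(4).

From f(-2) = -40 and f(2) = 24: -8a + c = -40 and 8a + c = 24.
Subtracting: 16a = 64, so a = 4; then c = -40 − 4·(-8) = -8.
So f(x) = 4x³ − 8, and f(4) = 248.

248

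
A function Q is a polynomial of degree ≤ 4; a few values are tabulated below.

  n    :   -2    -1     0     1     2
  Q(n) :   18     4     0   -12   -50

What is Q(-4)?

First differences: -14, -4, -12, -38. Second differences: 10, -8, -26. Third differences: -18, -18.
Level-3 differences are constant, so Q has degree 3.
Fitting a degree-3 polynomial gives Q(n) = -3n³ - 4n² - 5n.
Then Q(-4) = 148.

148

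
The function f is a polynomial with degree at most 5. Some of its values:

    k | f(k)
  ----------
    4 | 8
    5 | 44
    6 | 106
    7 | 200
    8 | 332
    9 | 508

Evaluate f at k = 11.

First differences: 36, 62, 94, 132, 176. Second differences: 26, 32, 38, 44. Third differences: 6, 6, 6.
Level-3 differences are constant, so f has degree 3.
Fitting a degree-3 polynomial gives f(k) = k³ - 2k² - 7k + 4.
Then f(11) = 1016.

1016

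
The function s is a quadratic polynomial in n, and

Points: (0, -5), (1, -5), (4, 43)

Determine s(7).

163

Write s(n) = an² + bn + c; the 3 given values yield a linear system in the 3 coefficients.
Solving, s(n) = 4n² - 4n - 5.
Then s(7) = 163.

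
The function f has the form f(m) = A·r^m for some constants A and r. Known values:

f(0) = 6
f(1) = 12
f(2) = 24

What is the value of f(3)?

Consecutive ratio: 12/6 = 2, and 24/12 = 2, so r = 2.
Then A·2^0 = 6 gives A = 6, and f(m) = 6·2^m.
f(3) = 6·2^3 = 48.

48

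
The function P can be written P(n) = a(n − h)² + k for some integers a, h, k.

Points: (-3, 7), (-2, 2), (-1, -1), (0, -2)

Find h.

0

First differences -5, -3, -1; second difference 2 = 2a, so a = 1.
Expanding, the n-coefficient is −2ah = -2h; matching it to the data gives h = 0, and then k = -2.
So P(n) = 1(n + 0)² − 2.
Hence h = 0.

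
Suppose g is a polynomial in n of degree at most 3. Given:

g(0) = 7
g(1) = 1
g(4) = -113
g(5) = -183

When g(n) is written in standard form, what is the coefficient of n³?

0

Write g(n) = an³ + bn² + cn + d; the 4 given values yield a linear system in the 4 coefficients.
Solving, the leading coefficient vanishes, and g(n) = -8n² + 2n + 7.
The coefficient of n³ is 0.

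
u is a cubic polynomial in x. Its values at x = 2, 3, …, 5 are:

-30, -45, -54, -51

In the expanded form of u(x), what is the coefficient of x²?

Write u(x) = ax³ + bx² + cx + d; the 4 given values yield a linear system in the 4 coefficients.
Solving, u(x) = x³ - 6x² - 4x - 6.
The coefficient of x² is -6.

-6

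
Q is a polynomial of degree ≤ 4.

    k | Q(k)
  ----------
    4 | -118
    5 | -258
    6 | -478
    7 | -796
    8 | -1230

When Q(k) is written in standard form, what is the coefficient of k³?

Write Q(k) = ak^4 + bk³ + ck² + dk + e; the 5 given values yield a linear system in the 5 coefficients.
Solving, the leading coefficient vanishes, and Q(k) = -3k³ + 5k² - 2k + 2.
The coefficient of k³ is -3.

-3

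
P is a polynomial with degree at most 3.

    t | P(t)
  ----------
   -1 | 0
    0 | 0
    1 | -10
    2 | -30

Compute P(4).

-100

Write P(t) = at³ + bt² + ct + d; the 4 given values yield a linear system in the 4 coefficients.
Solving, the leading coefficient vanishes, and P(t) = -5t² - 5t.
Then P(4) = -100.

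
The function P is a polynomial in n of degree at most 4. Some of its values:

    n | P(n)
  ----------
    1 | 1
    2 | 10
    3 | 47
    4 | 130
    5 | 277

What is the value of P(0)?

Write P(n) = an^4 + bn³ + cn² + dn + e; the 5 given values yield a linear system in the 5 coefficients.
Solving, the leading coefficient vanishes, and P(n) = 3n³ - 4n² + 2.
Then P(0) = 2.

2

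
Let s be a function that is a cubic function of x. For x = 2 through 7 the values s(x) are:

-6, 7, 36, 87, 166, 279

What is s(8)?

432

First differences: 13, 29, 51, 79, 113. Second differences: 16, 22, 28, 34. Third differences: 6, 6, 6.
Level-3 differences are constant, so s has degree 3.
Fitting a degree-3 polynomial gives s(x) = x³ - x² - x - 8.
Then s(8) = 432.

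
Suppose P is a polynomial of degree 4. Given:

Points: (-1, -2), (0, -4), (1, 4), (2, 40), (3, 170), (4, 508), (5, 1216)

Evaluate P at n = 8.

First differences: -2, 8, 36, 130, 338, 708. Second differences: 10, 28, 94, 208, 370. Third differences: 18, 66, 114, 162. Fourth differences: 48, 48, 48.
Level-4 differences are constant, so P has degree 4.
Fitting a degree-4 polynomial gives P(n) = 2n^4 - n³ + 3n² + 4n - 4.
Then P(8) = 7900.

7900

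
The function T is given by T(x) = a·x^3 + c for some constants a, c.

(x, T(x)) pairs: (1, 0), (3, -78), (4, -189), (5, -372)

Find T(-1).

From T(1) = 0 and T(3) = -78: 1a + c = 0 and 27a + c = -78.
Subtracting: 26a = -78, so a = -3; then c = 0 − (-3)·1 = 3.
So T(x) = -3x³ + 3, and T(-1) = 6.

6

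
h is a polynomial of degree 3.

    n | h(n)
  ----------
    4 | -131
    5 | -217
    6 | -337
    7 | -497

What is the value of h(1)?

-17

Write h(n) = an³ + bn² + cn + d; the 4 given values yield a linear system in the 4 coefficients.
Solving, h(n) = -n³ - 2n² - 7n - 7.
Then h(1) = -17.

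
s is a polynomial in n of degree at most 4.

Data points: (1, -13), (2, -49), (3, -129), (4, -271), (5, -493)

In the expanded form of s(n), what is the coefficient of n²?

First differences: -36, -80, -142, -222. Second differences: -44, -62, -80. Third differences: -18, -18.
Level-3 differences are constant, so s has degree 3.
Fitting a degree-3 polynomial gives s(n) = -3n³ - 4n² - 3n - 3.
The coefficient of n² is -4.

-4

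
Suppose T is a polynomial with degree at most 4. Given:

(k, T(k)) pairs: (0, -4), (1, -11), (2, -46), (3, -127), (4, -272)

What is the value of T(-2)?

First differences: -7, -35, -81, -145. Second differences: -28, -46, -64. Third differences: -18, -18.
Level-3 differences are constant, so T has degree 3.
Fitting a degree-3 polynomial gives T(k) = -3k³ - 5k² + k - 4.
Then T(-2) = -2.

-2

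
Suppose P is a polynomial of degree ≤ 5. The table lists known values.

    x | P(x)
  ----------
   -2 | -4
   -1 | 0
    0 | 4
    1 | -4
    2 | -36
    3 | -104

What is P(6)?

-644

First differences: 4, 4, -8, -32, -68. Second differences: 0, -12, -24, -36. Third differences: -12, -12, -12.
Level-3 differences are constant, so P has degree 3.
Fitting a degree-3 polynomial gives P(x) = -2x³ - 6x² + 4.
Then P(6) = -644.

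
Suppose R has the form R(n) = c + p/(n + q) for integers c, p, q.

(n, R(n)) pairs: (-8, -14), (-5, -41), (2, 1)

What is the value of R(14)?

(R(n) − c)(n + q) = p for each data point; the three points give a linear system in c and q, then p follows.
Solving: c = -5, q = 4, p = 36, so R(n) = -5 + 36/(n + 4).
Then R(14) = -5 + 36/18 = -3.

-3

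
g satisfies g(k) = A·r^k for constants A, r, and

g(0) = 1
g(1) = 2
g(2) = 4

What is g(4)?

16

Consecutive ratio: 2/1 = 2, and 4/2 = 2, so r = 2.
Then A·2^0 = 1 gives A = 1, and g(k) = 1·2^k.
g(4) = 1·2^4 = 16.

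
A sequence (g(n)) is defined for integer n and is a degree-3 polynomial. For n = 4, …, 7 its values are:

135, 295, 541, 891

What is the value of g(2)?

1

Write g(n) = an³ + bn² + cn + d; the 4 given values yield a linear system in the 4 coefficients.
Solving, g(n) = 3n³ - 2n² - 5n - 5.
Then g(2) = 1.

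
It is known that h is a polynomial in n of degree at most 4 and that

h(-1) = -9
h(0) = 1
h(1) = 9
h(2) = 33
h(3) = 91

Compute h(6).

First differences: 10, 8, 24, 58. Second differences: -2, 16, 34. Third differences: 18, 18.
Level-3 differences are constant, so h has degree 3.
Fitting a degree-3 polynomial gives h(n) = 3n³ - n² + 6n + 1.
Then h(6) = 649.

649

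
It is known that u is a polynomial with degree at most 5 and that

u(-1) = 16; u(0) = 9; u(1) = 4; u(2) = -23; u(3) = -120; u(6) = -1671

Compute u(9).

Write u(n) = an^5 + bn^4 + cn³ + dn² + en + p; the 6 given values yield a linear system in the 6 coefficients.
Solving, the leading coefficient vanishes, and u(n) = -n^4 - 2n³ + 2n² - 4n + 9.
Then u(9) = -7884.

-7884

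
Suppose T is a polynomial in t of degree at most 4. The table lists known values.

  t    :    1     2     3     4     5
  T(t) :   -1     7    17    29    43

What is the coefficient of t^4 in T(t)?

0

First differences: 8, 10, 12, 14. Second differences: 2, 2, 2.
Level-2 differences are constant, so T has degree 2.
Fitting a degree-2 polynomial gives T(t) = t² + 5t - 7.
The coefficient of t^4 is 0.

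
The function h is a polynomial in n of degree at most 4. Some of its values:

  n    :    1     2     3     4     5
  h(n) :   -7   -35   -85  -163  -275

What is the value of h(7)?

-625

First differences: -28, -50, -78, -112. Second differences: -22, -28, -34. Third differences: -6, -6.
Level-3 differences are constant, so h has degree 3.
Fitting a degree-3 polynomial gives h(n) = -n³ - 5n² - 6n + 5.
Then h(7) = -625.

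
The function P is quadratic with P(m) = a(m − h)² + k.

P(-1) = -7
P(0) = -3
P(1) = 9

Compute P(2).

29

First differences 4, 12; second difference 8 = 2a, so a = 4.
Expanding, the m-coefficient is −2ah = -8h; matching it to the data gives h = -1, and then k = -7.
So P(m) = 4(m + 1)² − 7.
P(2) = 4·3² − 7 = 29.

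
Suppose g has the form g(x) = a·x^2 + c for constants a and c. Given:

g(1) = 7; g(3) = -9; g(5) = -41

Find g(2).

1

From g(1) = 7 and g(3) = -9: 1a + c = 7 and 9a + c = -9.
Subtracting: 8a = -16, so a = -2; then c = 7 − (-2)·1 = 9.
So g(x) = -2x² + 9, and g(2) = 1.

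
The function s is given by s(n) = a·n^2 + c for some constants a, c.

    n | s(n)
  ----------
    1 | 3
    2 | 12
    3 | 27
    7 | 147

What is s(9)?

From s(1) = 3 and s(2) = 12: 1a + c = 3 and 4a + c = 12.
Subtracting: 3a = 9, so a = 3; then c = 3 − 3·1 = 0.
So s(n) = 3n² + 0, and s(9) = 243.

243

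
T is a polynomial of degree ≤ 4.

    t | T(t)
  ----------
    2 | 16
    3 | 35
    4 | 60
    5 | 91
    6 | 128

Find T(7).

First differences: 19, 25, 31, 37. Second differences: 6, 6, 6.
Level-2 differences are constant, so T has degree 2.
Fitting a degree-2 polynomial gives T(t) = 3t² + 4t - 4.
Then T(7) = 171.

171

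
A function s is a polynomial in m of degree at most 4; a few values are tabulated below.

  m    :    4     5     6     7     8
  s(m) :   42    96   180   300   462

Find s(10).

Write s(m) = am^4 + bm³ + cm² + dm + e; the 5 given values yield a linear system in the 5 coefficients.
Solving, the leading coefficient vanishes, and s(m) = m³ - 7m + 6.
Then s(10) = 936.

936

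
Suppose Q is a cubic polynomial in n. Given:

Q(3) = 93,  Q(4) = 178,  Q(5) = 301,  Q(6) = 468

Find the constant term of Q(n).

Write Q(n) = an³ + bn² + cn + d; the 4 given values yield a linear system in the 4 coefficients.
Solving, Q(n) = n³ + 7n² - n + 6.
The constant term is Q(0) = 6.

6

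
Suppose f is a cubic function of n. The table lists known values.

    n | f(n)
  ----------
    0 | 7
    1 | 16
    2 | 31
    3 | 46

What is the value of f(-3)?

76

Write f(n) = an³ + bn² + cn + d; the 4 given values yield a linear system in the 4 coefficients.
Solving, f(n) = -n³ + 6n² + 4n + 7.
Then f(-3) = 76.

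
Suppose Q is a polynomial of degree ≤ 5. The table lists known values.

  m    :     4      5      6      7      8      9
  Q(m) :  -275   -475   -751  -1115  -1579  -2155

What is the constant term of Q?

5

First differences: -200, -276, -364, -464, -576. Second differences: -76, -88, -100, -112. Third differences: -12, -12, -12.
Level-3 differences are constant, so Q has degree 3.
Fitting a degree-3 polynomial gives Q(m) = -2m³ - 8m² - 6m + 5.
The constant term is Q(0) = 5.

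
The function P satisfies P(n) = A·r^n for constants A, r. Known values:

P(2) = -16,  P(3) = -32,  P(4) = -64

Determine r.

2

Consecutive ratio: -32/(-16) = 2, and -64/(-32) = 2, so r = 2.
Then A·2^2 = -16 gives A = -4, and P(n) = -4·2^n.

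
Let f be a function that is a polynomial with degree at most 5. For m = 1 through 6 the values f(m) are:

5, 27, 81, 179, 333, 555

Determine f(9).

1749

First differences: 22, 54, 98, 154, 222. Second differences: 32, 44, 56, 68. Third differences: 12, 12, 12.
Level-3 differences are constant, so f has degree 3.
Fitting a degree-3 polynomial gives f(m) = 2m³ + 4m² - 4m + 3.
Then f(9) = 1749.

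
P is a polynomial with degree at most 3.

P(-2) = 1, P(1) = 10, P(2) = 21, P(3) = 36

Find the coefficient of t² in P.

2

Write P(t) = at³ + bt² + ct + d; the 4 given values yield a linear system in the 4 coefficients.
Solving, the leading coefficient vanishes, and P(t) = 2t² + 5t + 3.
The coefficient of t² is 2.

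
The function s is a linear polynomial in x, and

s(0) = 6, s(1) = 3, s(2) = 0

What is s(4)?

-6

Write s(x) = ax + b; the 3 given values yield a linear system in the 2 coefficients.
Solving, s(x) = -3x + 6.
Then s(4) = -6.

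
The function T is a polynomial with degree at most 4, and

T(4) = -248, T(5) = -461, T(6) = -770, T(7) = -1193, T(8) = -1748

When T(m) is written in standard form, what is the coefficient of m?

-3

Write T(m) = am^4 + bm³ + cm² + dm + e; the 5 given values yield a linear system in the 5 coefficients.
Solving, the leading coefficient vanishes, and T(m) = -3m³ - 3m² - 3m + 4.
The coefficient of m is -3.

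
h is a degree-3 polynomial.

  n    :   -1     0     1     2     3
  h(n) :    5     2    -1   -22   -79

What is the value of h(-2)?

First differences: -3, -3, -21, -57. Second differences: 0, -18, -36. Third differences: -18, -18.
Level-3 differences are constant, so h has degree 3.
Fitting a degree-3 polynomial gives h(n) = -3n³ + 2.
Then h(-2) = 26.

26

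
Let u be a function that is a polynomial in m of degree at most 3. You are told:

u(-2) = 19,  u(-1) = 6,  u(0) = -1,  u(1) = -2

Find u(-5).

94

Write u(m) = am³ + bm² + cm + d; the 4 given values yield a linear system in the 4 coefficients.
Solving, the leading coefficient vanishes, and u(m) = 3m² - 4m - 1.
Then u(-5) = 94.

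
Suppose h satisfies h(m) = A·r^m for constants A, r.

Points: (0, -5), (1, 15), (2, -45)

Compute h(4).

-405

Consecutive ratio: 15/(-5) = -3, and -45/15 = -3, so r = -3.
Then A·(-3)^0 = -5 gives A = -5, and h(m) = -5·(-3)^m.
h(4) = -5·(-3)^4 = -405.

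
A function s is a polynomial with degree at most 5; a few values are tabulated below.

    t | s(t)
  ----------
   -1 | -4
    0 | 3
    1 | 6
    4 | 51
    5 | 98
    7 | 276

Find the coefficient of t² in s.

Write s(t) = at^5 + bt^4 + ct³ + dt² + et + p; the 6 given values yield a linear system in the 6 coefficients.
Solving, the top 2 coefficients vanish, and s(t) = t³ - 2t² + 4t + 3.
The coefficient of t² is -2.

-2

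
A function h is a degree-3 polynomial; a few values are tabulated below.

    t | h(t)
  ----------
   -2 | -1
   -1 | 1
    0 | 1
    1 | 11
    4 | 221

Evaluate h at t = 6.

631

Write h(t) = at³ + bt² + ct + d; the 5 given values yield a linear system in the 4 coefficients.
Solving, h(t) = 2t³ + 5t² + 3t + 1.
Then h(6) = 631.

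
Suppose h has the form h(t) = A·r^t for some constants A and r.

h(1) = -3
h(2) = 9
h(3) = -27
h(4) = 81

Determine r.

Consecutive ratio: 9/(-3) = -3, and -27/9 = -3, so r = -3.
Then A·(-3)^1 = -3 gives A = 1, and h(t) = 1·(-3)^t.

-3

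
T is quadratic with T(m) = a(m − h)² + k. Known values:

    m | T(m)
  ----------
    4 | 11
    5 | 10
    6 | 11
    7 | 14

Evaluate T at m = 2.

19

First differences -1, 1, 3; second difference 2 = 2a, so a = 1.
Expanding, the m-coefficient is −2ah = -2h; matching it to the data gives h = 5, and then k = 10.
So T(m) = 1(m − 5)² + 10.
T(2) = 1·(-3)² + 10 = 19.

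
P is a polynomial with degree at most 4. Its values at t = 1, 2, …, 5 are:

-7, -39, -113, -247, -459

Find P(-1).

3

Write P(t) = at^4 + bt³ + ct² + dt + e; the 5 given values yield a linear system in the 5 coefficients.
Solving, the leading coefficient vanishes, and P(t) = -3t³ - 3t² - 2t + 1.
Then P(-1) = 3.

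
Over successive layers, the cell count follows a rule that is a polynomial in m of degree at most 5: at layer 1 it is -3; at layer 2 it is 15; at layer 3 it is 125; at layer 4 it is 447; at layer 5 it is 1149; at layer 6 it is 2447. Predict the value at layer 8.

7935

Write the value at m as u(m).
Write u(m) = am^5 + bm^4 + cm³ + dm² + em + p; the 6 given values yield a linear system in the 6 coefficients.
Solving, the leading coefficient vanishes, and u(m) = 2m^4 - 4m² - 1.
Then u(8) = 7935.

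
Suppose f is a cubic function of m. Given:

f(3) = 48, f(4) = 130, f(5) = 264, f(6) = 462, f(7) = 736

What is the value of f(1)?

-8

First differences: 82, 134, 198, 274. Second differences: 52, 64, 76. Third differences: 12, 12.
Level-3 differences are constant, so f has degree 3.
Fitting a degree-3 polynomial gives f(m) = 2m³ + 2m² - 6m - 6.
Then f(1) = -8.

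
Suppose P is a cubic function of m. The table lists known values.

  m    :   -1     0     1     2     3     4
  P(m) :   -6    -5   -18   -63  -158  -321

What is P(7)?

-1398

Write P(m) = am³ + bm² + cm + d; the 6 given values yield a linear system in the 4 coefficients.
Solving, P(m) = -3m³ - 7m² - 3m - 5.
Then P(7) = -1398.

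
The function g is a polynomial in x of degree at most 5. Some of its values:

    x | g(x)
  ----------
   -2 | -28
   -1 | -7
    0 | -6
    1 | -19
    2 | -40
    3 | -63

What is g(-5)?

Write g(x) = ax^5 + bx^4 + cx³ + dx² + ex + p; the 6 given values yield a linear system in the 6 coefficients.
Solving, the top 2 coefficients vanish, and g(x) = x³ - 7x² - 7x - 6.
Then g(-5) = -271.

-271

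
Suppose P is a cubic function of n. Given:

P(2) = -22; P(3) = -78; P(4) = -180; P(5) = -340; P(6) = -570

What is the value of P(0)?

0

First differences: -56, -102, -160, -230. Second differences: -46, -58, -70. Third differences: -12, -12.
Level-3 differences are constant, so P has degree 3.
Fitting a degree-3 polynomial gives P(n) = -2n³ - 5n² + 7n.
Then P(0) = 0.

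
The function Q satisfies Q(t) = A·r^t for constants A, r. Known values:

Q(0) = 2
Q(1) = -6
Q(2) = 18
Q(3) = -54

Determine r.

Consecutive ratio: -6/2 = -3, and 18/(-6) = -3, so r = -3.
Then A·(-3)^0 = 2 gives A = 2, and Q(t) = 2·(-3)^t.

-3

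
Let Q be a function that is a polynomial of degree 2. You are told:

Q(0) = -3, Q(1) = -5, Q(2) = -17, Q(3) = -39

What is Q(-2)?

-29

Write Q(m) = am² + bm + c; the 4 given values yield a linear system in the 3 coefficients.
Solving, Q(m) = -5m² + 3m - 3.
Then Q(-2) = -29.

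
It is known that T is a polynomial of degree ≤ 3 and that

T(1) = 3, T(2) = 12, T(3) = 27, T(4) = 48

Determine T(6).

First differences: 9, 15, 21. Second differences: 6, 6.
Level-2 differences are constant, so T has degree 2.
Fitting a degree-2 polynomial gives T(t) = 3t².
Then T(6) = 108.

108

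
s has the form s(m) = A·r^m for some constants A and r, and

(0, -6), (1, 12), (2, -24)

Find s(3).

48

Consecutive ratio: 12/(-6) = -2, and -24/12 = -2, so r = -2.
Then A·(-2)^0 = -6 gives A = -6, and s(m) = -6·(-2)^m.
s(3) = -6·(-2)^3 = 48.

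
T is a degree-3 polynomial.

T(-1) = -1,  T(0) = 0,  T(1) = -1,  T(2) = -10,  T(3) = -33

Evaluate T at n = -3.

First differences: 1, -1, -9, -23. Second differences: -2, -8, -14. Third differences: -6, -6.
Level-3 differences are constant, so T has degree 3.
Fitting a degree-3 polynomial gives T(n) = -n³ - n² + n.
Then T(-3) = 15.

15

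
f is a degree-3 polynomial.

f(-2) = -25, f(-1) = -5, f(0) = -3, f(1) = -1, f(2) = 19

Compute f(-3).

Write f(x) = ax³ + bx² + cx + d; the 5 given values yield a linear system in the 4 coefficients.
Solving, f(x) = 3x³ - x - 3.
Then f(-3) = -81.

-81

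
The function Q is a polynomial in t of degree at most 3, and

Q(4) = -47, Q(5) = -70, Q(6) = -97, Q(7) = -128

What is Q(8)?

First differences: -23, -27, -31. Second differences: -4, -4.
Level-2 differences are constant, so Q has degree 2.
Fitting a degree-2 polynomial gives Q(t) = -2t² - 5t + 5.
Then Q(8) = -163.

-163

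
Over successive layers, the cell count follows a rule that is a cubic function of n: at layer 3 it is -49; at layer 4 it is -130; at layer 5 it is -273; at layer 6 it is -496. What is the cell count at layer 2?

Write the value at n as f(n).
Write f(n) = an³ + bn² + cn + d; the 4 given values yield a linear system in the 4 coefficients.
Solving, f(n) = -3n³ + 5n² - 5n + 2.
Then f(2) = -12.

-12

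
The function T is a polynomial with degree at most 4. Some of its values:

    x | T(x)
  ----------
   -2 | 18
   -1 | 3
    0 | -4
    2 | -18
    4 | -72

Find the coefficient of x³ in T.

Write T(x) = ax^4 + bx³ + cx² + dx + e; the 5 given values yield a linear system in the 5 coefficients.
Solving, the leading coefficient vanishes, and T(x) = -x³ + x² - 5x - 4.
The coefficient of x³ is -1.

-1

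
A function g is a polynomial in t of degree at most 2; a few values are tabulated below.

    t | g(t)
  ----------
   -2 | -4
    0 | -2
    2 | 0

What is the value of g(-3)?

Write g(t) = at² + bt + c; the 3 given values yield a linear system in the 3 coefficients.
Solving, the leading coefficient vanishes, and g(t) = t - 2.
Then g(-3) = -5.

-5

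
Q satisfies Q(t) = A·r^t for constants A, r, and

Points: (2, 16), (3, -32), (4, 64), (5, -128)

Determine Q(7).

-512

Consecutive ratio: -32/16 = -2, and 64/(-32) = -2, so r = -2.
Then A·(-2)^2 = 16 gives A = 4, and Q(t) = 4·(-2)^t.
Q(7) = 4·(-2)^7 = -512.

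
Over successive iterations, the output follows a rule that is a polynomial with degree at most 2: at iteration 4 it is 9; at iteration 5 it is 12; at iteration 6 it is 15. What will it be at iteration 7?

Write the value at m as g(m).
First differences: 3, 3.
Level-1 differences are constant, so g has degree 1.
Fitting a degree-1 polynomial gives g(m) = 3m - 3.
Then g(7) = 18.

18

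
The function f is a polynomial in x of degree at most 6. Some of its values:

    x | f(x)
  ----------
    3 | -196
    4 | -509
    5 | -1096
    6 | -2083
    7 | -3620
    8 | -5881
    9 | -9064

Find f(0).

First differences: -313, -587, -987, -1537, -2261, -3183. Second differences: -274, -400, -550, -724, -922. Third differences: -126, -150, -174, -198. Fourth differences: -24, -24, -24.
Level-4 differences are constant, so f has degree 4.
Fitting a degree-4 polynomial gives f(x) = -x^4 - 3x³ - 4x² + x - 1.
Then f(0) = -1.

-1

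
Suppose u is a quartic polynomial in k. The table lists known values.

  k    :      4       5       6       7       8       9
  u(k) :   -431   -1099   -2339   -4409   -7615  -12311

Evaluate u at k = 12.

First differences: -668, -1240, -2070, -3206, -4696. Second differences: -572, -830, -1136, -1490. Third differences: -258, -306, -354. Fourth differences: -48, -48.
Level-4 differences are constant, so u has degree 4.
Fitting a degree-4 polynomial gives u(k) = -2k^4 + k³ + k² + 1.
Then u(12) = -39599.

-39599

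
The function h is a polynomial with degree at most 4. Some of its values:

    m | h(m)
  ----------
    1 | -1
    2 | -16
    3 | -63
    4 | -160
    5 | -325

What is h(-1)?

First differences: -15, -47, -97, -165. Second differences: -32, -50, -68. Third differences: -18, -18.
Level-3 differences are constant, so h has degree 3.
Fitting a degree-3 polynomial gives h(m) = -3m³ + 2m².
Then h(-1) = 5.

5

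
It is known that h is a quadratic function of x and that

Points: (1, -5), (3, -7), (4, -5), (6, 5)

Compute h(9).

35

Write h(x) = ax² + bx + c; the 4 given values yield a linear system in the 3 coefficients.
Solving, h(x) = x² - 5x - 1.
Then h(9) = 35.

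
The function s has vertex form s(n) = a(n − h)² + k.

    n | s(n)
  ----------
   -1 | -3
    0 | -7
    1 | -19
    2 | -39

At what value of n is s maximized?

First differences -4, -12, -20; second difference -8 = 2a, so a = -4.
Expanding, the n-coefficient is −2ah = 8h; matching it to the data gives h = -1, and then k = -3.
So s(n) = -4(n + 1)² − 3.
Hence h = -1.

-1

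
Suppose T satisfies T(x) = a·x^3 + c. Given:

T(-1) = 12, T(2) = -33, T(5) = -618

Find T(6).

From T(-1) = 12 and T(2) = -33: -1a + c = 12 and 8a + c = -33.
Subtracting: 9a = -45, so a = -5; then c = 12 − (-5)·(-1) = 7.
So T(x) = -5x³ + 7, and T(6) = -1073.

-1073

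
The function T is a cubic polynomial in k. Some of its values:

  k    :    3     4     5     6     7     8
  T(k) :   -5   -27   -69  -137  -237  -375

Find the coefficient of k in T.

1

Write T(k) = ak³ + bk² + ck + d; the 6 given values yield a linear system in the 4 coefficients.
Solving, T(k) = -k³ + 2k² + k + 1.
The coefficient of k is 1.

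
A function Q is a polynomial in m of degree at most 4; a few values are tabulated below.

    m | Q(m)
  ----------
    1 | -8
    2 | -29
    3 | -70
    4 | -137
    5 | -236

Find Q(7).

-554

First differences: -21, -41, -67, -99. Second differences: -20, -26, -32. Third differences: -6, -6.
Level-3 differences are constant, so Q has degree 3.
Fitting a degree-3 polynomial gives Q(m) = -m³ - 4m² - 2m - 1.
Then Q(7) = -554.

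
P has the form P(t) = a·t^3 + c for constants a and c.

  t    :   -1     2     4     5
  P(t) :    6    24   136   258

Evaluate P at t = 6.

From P(-1) = 6 and P(2) = 24: -1a + c = 6 and 8a + c = 24.
Subtracting: 9a = 18, so a = 2; then c = 6 − 2·(-1) = 8.
So P(t) = 2t³ + 8, and P(6) = 440.

440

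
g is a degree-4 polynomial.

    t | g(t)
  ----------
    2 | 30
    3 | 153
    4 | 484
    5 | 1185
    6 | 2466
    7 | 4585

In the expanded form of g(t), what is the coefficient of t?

First differences: 123, 331, 701, 1281, 2119. Second differences: 208, 370, 580, 838. Third differences: 162, 210, 258. Fourth differences: 48, 48.
Level-4 differences are constant, so g has degree 4.
Fitting a degree-4 polynomial gives g(t) = 2t^4 - t³ + 3t² - 3t.
The coefficient of t is -3.

-3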